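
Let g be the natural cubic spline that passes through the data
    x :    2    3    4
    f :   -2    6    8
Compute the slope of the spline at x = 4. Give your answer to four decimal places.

0.5000

Let m_i = g''(x_i). Step sizes h_i = 1, 1; slopes of the chords Δ_i = (y_(i+1) - y_i)/h_i = 8, 2.
  1·m_0 + 4·m_1 + 1·m_2 = 6(Δ_1 - Δ_0) = -36
Natural end conditions: m_0 = m_2 = 0.
Solving: m_0 = 0, m_1 = -9, m_2 = 0.
On [3, 4], g'(x) = b_1 + 2c_1·(x - 3) + 3d_1·(x - 3)² with b_1 = Δ_1 - h_1(2m_1 + m_2)/6 = 5, c_1 = m_1/2 = -9/2, d_1 = (m_2 - m_1)/(6h_1) = 3/2. So g'(4) = 1/2.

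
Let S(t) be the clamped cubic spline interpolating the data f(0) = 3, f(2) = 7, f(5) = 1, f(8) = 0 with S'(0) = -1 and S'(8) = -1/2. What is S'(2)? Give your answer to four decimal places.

1.2895

With m_i denoting the second derivative at x_i, h_i = 2, 3, 3, and Δ_i = (y_(i+1) − y_i)/h_i = 2, -2, -1/3:
  2·m_0 + 10·m_1 + 3·m_2 = 6(Δ_1 - Δ_0) = -24
  3·m_1 + 12·m_2 + 3·m_3 = 6(Δ_2 - Δ_1) = 10
Clamped end conditions give two more equations: 2h_0·m_0 + h_0·m_1 = 6(Δ_0 - S'(0)) = 18 and h_2·m_2 + 2h_2·m_3 = 6(S'(8) - Δ_2) = -1.
Solving the tridiagonal system: m_0 = 255/38, m_1 = -84/19, m_2 = 43/19, m_3 = -74/57.
On [2, 5], S'(t) = b_1 + 2c_1·(t - 2) + 3d_1·(t - 2)² with b_1 = Δ_1 - h_1(2m_1 + m_2)/6 = 49/38, c_1 = m_1/2 = -42/19, d_1 = (m_2 - m_1)/(6h_1) = 127/342. So S'(2) = 49/38.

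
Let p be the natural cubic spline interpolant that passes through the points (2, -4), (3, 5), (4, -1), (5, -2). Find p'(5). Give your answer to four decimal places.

1.3333

Put M_i = p'' at the i-th knot. Here h = (1, 1, 1) and Δ = (9, -6, -1), so the interior equations h_(i-1)·M_(i-1) + 2(h_(i-1)+h_i)·M_i + h_i·M_(i+1) = 6(Δ_i − Δ_(i-1)) read
  1·M_0 + 4·M_1 + 1·M_2 = 6(Δ_1 - Δ_0) = -90
  1·M_1 + 4·M_2 + 1·M_3 = 6(Δ_2 - Δ_1) = 30
Natural end conditions: M_0 = M_3 = 0.
Solving the tridiagonal system: M_0 = 0, M_1 = -26, M_2 = 14, M_3 = 0.
On [4, 5], p'(x) = b_2 + 2c_2·(x - 4) + 3d_2·(x - 4)² with b_2 = Δ_2 - h_2(2M_2 + M_3)/6 = -17/3, c_2 = M_2/2 = 7, d_2 = (M_3 - M_2)/(6h_2) = -7/3. So p'(5) = 4/3.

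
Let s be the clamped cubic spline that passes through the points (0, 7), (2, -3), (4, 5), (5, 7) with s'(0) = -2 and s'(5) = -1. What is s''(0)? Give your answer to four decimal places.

-9.6087

With M_i denoting the second derivative at x_i, h_i = 2, 2, 1, and Δ_i = (y_(i+1) − y_i)/h_i = -5, 4, 2:
  2·M_0 + 8·M_1 + 2·M_2 = 6(Δ_1 - Δ_0) = 54
  2·M_1 + 6·M_2 + 1·M_3 = 6(Δ_2 - Δ_1) = -12
Clamped end conditions give two more equations: 2h_0·M_0 + h_0·M_1 = 6(Δ_0 - s'(0)) = -18 and h_2·M_2 + 2h_2·M_3 = 6(s'(5) - Δ_2) = -18.
Solving: M_0 = -221/23, M_1 = 235/23, M_2 = -98/23, M_3 = -158/23.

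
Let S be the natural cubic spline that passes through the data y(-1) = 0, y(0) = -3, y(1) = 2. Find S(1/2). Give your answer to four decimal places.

-1.2500

Put m_i = S'' at the i-th knot. Here h = (1, 1) and Δ = (-3, 5), so the interior equations h_(i-1)·m_(i-1) + 2(h_(i-1)+h_i)·m_i + h_i·m_(i+1) = 6(Δ_i − Δ_(i-1)) read
  1·m_0 + 4·m_1 + 1·m_2 = 6(Δ_1 - Δ_0) = 48
Natural end conditions: m_0 = m_2 = 0.
Forward elimination and back-substitution give m_0 = 0, m_1 = 12, m_2 = 0.
On [0, 1], S(x) = -3 + 1·x + 6·x² - 2·x³.
With x = 1/2: S(1/2) = -5/4.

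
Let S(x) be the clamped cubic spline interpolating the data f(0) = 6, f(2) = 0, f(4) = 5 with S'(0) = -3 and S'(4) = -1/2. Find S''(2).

Write M_i for S''(x_i). With h_i = 2, 2 and divided differences Δ_i = -3, 5/2, the continuity of S' gives the tridiagonal system
  2·M_0 + 8·M_1 + 2·M_2 = 6(Δ_1 - Δ_0) = 33
Clamped end conditions give two more equations: 2h_0·M_0 + h_0·M_1 = 6(Δ_0 - S'(0)) = 0 and h_1·M_1 + 2h_1·M_2 = 6(S'(4) - Δ_1) = -18.
Forward elimination and back-substitution give M_0 = -7/2, M_1 = 7, M_2 = -8.

7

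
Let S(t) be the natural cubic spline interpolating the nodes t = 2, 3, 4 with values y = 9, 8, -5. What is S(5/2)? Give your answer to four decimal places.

Put σ_i = S'' at the i-th knot. Here h = (1, 1) and Δ = (-1, -13), so the interior equations h_(i-1)·σ_(i-1) + 2(h_(i-1)+h_i)·σ_i + h_i·σ_(i+1) = 6(Δ_i − Δ_(i-1)) read
  1·σ_0 + 4·σ_1 + 1·σ_2 = 6(Δ_1 - Δ_0) = -72
Natural end conditions: σ_0 = σ_2 = 0.
Solving: σ_0 = 0, σ_1 = -18, σ_2 = 0.
On [2, 3], S(t) = 9 + 2·(t - 2) + 0·(t - 2)² - 3·(t - 2)³.
With (t - 2) = 1/2: S(5/2) = 77/8.

9.6250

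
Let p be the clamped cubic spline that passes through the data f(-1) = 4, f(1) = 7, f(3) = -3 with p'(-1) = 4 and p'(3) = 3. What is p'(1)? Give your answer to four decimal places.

-4.3750

With M_i denoting the second derivative at x_i, h_i = 2, 2, and Δ_i = (y_(i+1) − y_i)/h_i = 3/2, -5:
  2·M_0 + 8·M_1 + 2·M_2 = 6(Δ_1 - Δ_0) = -39
Clamped end conditions give two more equations: 2h_0·M_0 + h_0·M_1 = 6(Δ_0 - p'(-1)) = -15 and h_1·M_1 + 2h_1·M_2 = 6(p'(3) - Δ_1) = 48.
Solving the tridiagonal system: M_0 = 7/8, M_1 = -37/4, M_2 = 133/8.
On [1, 3], p'(t) = b_1 + 2c_1·(t - 1) + 3d_1·(t - 1)² with b_1 = Δ_1 - h_1(2M_1 + M_2)/6 = -35/8, c_1 = M_1/2 = -37/8, d_1 = (M_2 - M_1)/(6h_1) = 69/32. So p'(1) = -35/8.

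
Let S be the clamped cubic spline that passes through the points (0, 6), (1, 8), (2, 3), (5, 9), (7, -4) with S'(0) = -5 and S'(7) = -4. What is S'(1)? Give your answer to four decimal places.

0.1543

Write m_i for S''(x_i). With h_i = 1, 1, 3, 2 and divided differences Δ_i = 2, -5, 2, -13/2, the continuity of S' gives the tridiagonal system
  1·m_0 + 4·m_1 + 1·m_2 = 6(Δ_1 - Δ_0) = -42
  1·m_1 + 8·m_2 + 3·m_3 = 6(Δ_2 - Δ_1) = 42
  3·m_2 + 10·m_3 + 2·m_4 = 6(Δ_3 - Δ_2) = -51
Clamped end conditions give two more equations: 2h_0·m_0 + h_0·m_1 = 6(Δ_0 - S'(0)) = 42 and h_3·m_3 + 2h_3·m_4 = 6(S'(7) - Δ_3) = 15.
Hence m_0 = 2979/94, m_1 = -1005/47, m_2 = 1113/94, m_3 = -491/47, m_4 = 1687/188.
On [1, 2], S'(x) = b_1 + 2c_1·(x - 1) + 3d_1·(x - 1)² with b_1 = Δ_1 - h_1(2m_1 + m_2)/6 = 29/188, c_1 = m_1/2 = -1005/94, d_1 = (m_2 - m_1)/(6h_1) = 1041/188. So S'(1) = 29/188.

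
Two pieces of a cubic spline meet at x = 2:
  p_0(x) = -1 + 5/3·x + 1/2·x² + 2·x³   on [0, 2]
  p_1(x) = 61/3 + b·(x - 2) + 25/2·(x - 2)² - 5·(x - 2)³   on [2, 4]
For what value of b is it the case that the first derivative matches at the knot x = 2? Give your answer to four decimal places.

27.6667

p_0'(x) = 5/3 + 1·x + 6·x², so p_0'(2) = 83/3. On the right, p_1'(2) = b, so b = 83/3.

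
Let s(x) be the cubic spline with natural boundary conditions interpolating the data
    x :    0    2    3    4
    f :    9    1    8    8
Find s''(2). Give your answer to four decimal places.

13.3043

Let M_i = s''(x_i). Step sizes h_i = 2, 1, 1; slopes of the chords Δ_i = (y_(i+1) - y_i)/h_i = -4, 7, 0.
  2·M_0 + 6·M_1 + 1·M_2 = 6(Δ_1 - Δ_0) = 66
  1·M_1 + 4·M_2 + 1·M_3 = 6(Δ_2 - Δ_1) = -42
Natural end conditions: M_0 = M_3 = 0.
Forward elimination and back-substitution give M_0 = 0, M_1 = 306/23, M_2 = -318/23, M_3 = 0.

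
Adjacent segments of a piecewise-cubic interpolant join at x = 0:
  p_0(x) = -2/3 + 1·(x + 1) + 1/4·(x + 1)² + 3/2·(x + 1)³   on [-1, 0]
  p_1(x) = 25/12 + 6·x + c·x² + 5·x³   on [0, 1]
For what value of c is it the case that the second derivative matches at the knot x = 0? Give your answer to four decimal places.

p_0''(x) = 1/2 + 9·(x + 1), so p_0''(0) = 19/2. On the right, p_1''(0) = 2c, so c = 19/4.

4.7500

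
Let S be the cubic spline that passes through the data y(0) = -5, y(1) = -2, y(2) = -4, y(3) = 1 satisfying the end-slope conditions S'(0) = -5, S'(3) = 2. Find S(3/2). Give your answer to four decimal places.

-2.9583

Write M_i for S''(x_i). With h_i = 1, 1, 1 and divided differences Δ_i = 3, -2, 5, the continuity of S' gives the tridiagonal system
  1·M_0 + 4·M_1 + 1·M_2 = 6(Δ_1 - Δ_0) = -30
  1·M_1 + 4·M_2 + 1·M_3 = 6(Δ_2 - Δ_1) = 42
Clamped end conditions give two more equations: 2h_0·M_0 + h_0·M_1 = 6(Δ_0 - S'(0)) = 48 and h_2·M_2 + 2h_2·M_3 = 6(S'(3) - Δ_2) = -18.
Hence M_0 = 104/3, M_1 = -64/3, M_2 = 62/3, M_3 = -58/3.
On [1, 2], S(x) = -2 + 5/3·(x - 1) - 32/3·(x - 1)² + 7·(x - 1)³.
With (x - 1) = 1/2: S(3/2) = -71/24.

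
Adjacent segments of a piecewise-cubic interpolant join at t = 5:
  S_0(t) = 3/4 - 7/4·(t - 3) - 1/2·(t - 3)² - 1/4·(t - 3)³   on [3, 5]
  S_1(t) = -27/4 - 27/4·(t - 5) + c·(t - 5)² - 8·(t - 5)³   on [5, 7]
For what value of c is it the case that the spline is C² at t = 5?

-2

S_0''(t) = -1 - 3/2·(t - 3), so S_0''(5) = -4. On the right, S_1''(5) = 2c, so c = -2.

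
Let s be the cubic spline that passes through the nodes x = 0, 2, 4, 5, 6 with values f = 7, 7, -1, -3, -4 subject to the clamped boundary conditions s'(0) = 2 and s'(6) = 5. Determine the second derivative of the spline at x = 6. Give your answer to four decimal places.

20.2857

Let m_i = s''(x_i). Step sizes h_i = 2, 2, 1, 1; slopes of the chords Δ_i = (y_(i+1) - y_i)/h_i = 0, -4, -2, -1.
  2·m_0 + 8·m_1 + 2·m_2 = 6(Δ_1 - Δ_0) = -24
  2·m_1 + 6·m_2 + 1·m_3 = 6(Δ_2 - Δ_1) = 12
  1·m_2 + 4·m_3 + 1·m_4 = 6(Δ_3 - Δ_2) = 6
Clamped end conditions give two more equations: 2h_0·m_0 + h_0·m_1 = 6(Δ_0 - s'(0)) = -12 and h_3·m_3 + 2h_3·m_4 = 6(s'(6) - Δ_3) = 36.
Hence m_0 = -8/7, m_1 = -26/7, m_2 = 4, m_3 = -32/7, m_4 = 142/7.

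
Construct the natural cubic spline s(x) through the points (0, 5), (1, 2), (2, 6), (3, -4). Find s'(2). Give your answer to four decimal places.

-1.6000

Write M_i for s''(x_i). With h_i = 1, 1, 1 and divided differences Δ_i = -3, 4, -10, the continuity of s' gives the tridiagonal system
  1·M_0 + 4·M_1 + 1·M_2 = 6(Δ_1 - Δ_0) = 42
  1·M_1 + 4·M_2 + 1·M_3 = 6(Δ_2 - Δ_1) = -84
Natural end conditions: M_0 = M_3 = 0.
Forward elimination and back-substitution give M_0 = 0, M_1 = 84/5, M_2 = -126/5, M_3 = 0.
On [2, 3], s'(x) = b_2 + 2c_2·(x - 2) + 3d_2·(x - 2)² with b_2 = Δ_2 - h_2(2M_2 + M_3)/6 = -8/5, c_2 = M_2/2 = -63/5, d_2 = (M_3 - M_2)/(6h_2) = 21/5. So s'(2) = -8/5.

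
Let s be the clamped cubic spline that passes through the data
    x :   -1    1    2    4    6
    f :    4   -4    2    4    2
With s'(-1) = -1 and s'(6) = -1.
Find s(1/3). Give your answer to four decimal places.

Write m_i for s''(x_i). With h_i = 2, 1, 2, 2 and divided differences Δ_i = -4, 6, 1, -1, the continuity of s' gives the tridiagonal system
  2·m_0 + 6·m_1 + 1·m_2 = 6(Δ_1 - Δ_0) = 60
  1·m_1 + 6·m_2 + 2·m_3 = 6(Δ_2 - Δ_1) = -30
  2·m_2 + 8·m_3 + 2·m_4 = 6(Δ_3 - Δ_2) = -12
Clamped end conditions give two more equations: 2h_0·m_0 + h_0·m_1 = 6(Δ_0 - s'(-1)) = -18 and h_3·m_3 + 2h_3·m_4 = 6(s'(6) - Δ_3) = 0.
Forward elimination and back-substitution give m_0 = -1485/122, m_1 = 936/61, m_2 = -471/61, m_3 = 30/61, m_4 = -15/61.
On [-1, 1], s(x) = 4 - 1·(x + 1) - 1485/244·(x + 1)² + 1119/488·(x + 1)³.
With (x + 1) = 4/3: s(1/3) = -1492/549.

-2.7177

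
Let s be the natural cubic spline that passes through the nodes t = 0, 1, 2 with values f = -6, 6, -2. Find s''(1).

Put m_i = s'' at the i-th knot. Here h = (1, 1) and Δ = (12, -8), so the interior equations h_(i-1)·m_(i-1) + 2(h_(i-1)+h_i)·m_i + h_i·m_(i+1) = 6(Δ_i − Δ_(i-1)) read
  1·m_0 + 4·m_1 + 1·m_2 = 6(Δ_1 - Δ_0) = -120
Natural end conditions: m_0 = m_2 = 0.
Forward elimination and back-substitution give m_0 = 0, m_1 = -30, m_2 = 0.

-30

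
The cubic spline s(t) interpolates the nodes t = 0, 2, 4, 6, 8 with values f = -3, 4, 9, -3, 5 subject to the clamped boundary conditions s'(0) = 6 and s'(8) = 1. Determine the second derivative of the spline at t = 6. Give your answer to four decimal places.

Let M_i = s''(x_i). Step sizes h_i = 2, 2, 2, 2; slopes of the chords Δ_i = (y_(i+1) - y_i)/h_i = 7/2, 5/2, -6, 4.
  2·M_0 + 8·M_1 + 2·M_2 = 6(Δ_1 - Δ_0) = -6
  2·M_1 + 8·M_2 + 2·M_3 = 6(Δ_2 - Δ_1) = -51
  2·M_2 + 8·M_3 + 2·M_4 = 6(Δ_3 - Δ_2) = 60
Clamped end conditions give two more equations: 2h_0·M_0 + h_0·M_1 = 6(Δ_0 - s'(0)) = -15 and h_3·M_3 + 2h_3·M_4 = 6(s'(8) - Δ_3) = -18.
Forward elimination and back-substitution give M_0 = -299/56, M_1 = 89/28, M_2 = -83/8, M_3 = 359/28, M_4 = -611/56.

12.8214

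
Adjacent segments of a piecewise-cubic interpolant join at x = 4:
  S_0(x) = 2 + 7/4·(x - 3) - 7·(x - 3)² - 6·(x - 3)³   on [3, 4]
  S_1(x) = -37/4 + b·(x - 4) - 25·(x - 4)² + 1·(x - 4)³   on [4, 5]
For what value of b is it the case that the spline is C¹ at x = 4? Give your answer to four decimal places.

S_0'(x) = 7/4 - 14·(x - 3) - 18·(x - 3)², so S_0'(4) = -121/4. On the right, S_1'(4) = b, so b = -121/4.

-30.2500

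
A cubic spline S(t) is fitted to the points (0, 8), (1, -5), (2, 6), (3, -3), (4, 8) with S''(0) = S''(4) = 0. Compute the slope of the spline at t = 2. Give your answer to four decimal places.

With M_i denoting the second derivative at x_i, h_i = 1, 1, 1, 1, and Δ_i = (y_(i+1) − y_i)/h_i = -13, 11, -9, 11:
  1·M_0 + 4·M_1 + 1·M_2 = 6(Δ_1 - Δ_0) = 144
  1·M_1 + 4·M_2 + 1·M_3 = 6(Δ_2 - Δ_1) = -120
  1·M_2 + 4·M_3 + 1·M_4 = 6(Δ_3 - Δ_2) = 120
Natural end conditions: M_0 = M_4 = 0.
Forward elimination and back-substitution give M_0 = 0, M_1 = 345/7, M_2 = -372/7, M_3 = 303/7, M_4 = 0.
On [2, 3], S'(t) = b_2 + 2c_2·(t - 2) + 3d_2·(t - 2)² with b_2 = Δ_2 - h_2(2M_2 + M_3)/6 = 3/2, c_2 = M_2/2 = -186/7, d_2 = (M_3 - M_2)/(6h_2) = 225/14. So S'(2) = 3/2.

1.5000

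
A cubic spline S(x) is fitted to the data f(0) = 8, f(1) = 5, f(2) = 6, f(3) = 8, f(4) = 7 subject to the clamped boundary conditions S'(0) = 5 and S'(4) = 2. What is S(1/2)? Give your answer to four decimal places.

With M_i denoting the second derivative at x_i, h_i = 1, 1, 1, 1, and Δ_i = (y_(i+1) − y_i)/h_i = -3, 1, 2, -1:
  1·M_0 + 4·M_1 + 1·M_2 = 6(Δ_1 - Δ_0) = 24
  1·M_1 + 4·M_2 + 1·M_3 = 6(Δ_2 - Δ_1) = 6
  1·M_2 + 4·M_3 + 1·M_4 = 6(Δ_3 - Δ_2) = -18
Clamped end conditions give two more equations: 2h_0·M_0 + h_0·M_1 = 6(Δ_0 - S'(0)) = -48 and h_3·M_3 + 2h_3·M_4 = 6(S'(4) - Δ_3) = 18.
Solving: M_0 = -216/7, M_1 = 96/7, M_2 = 0, M_3 = -54/7, M_4 = 90/7.
On [0, 1], S(x) = 8 + 5·x - 108/7·x² + 52/7·x³.
With x = 1/2: S(1/2) = 53/7.

7.5714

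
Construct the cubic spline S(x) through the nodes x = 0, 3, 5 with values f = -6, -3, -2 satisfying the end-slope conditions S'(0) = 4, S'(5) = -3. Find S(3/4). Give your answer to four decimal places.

Put M_i = S'' at the i-th knot. Here h = (3, 2) and Δ = (1, 1/2), so the interior equations h_(i-1)·M_(i-1) + 2(h_(i-1)+h_i)·M_i + h_i·M_(i+1) = 6(Δ_i − Δ_(i-1)) read
  3·M_0 + 10·M_1 + 2·M_2 = 6(Δ_1 - Δ_0) = -3
Clamped end conditions give two more equations: 2h_0·M_0 + h_0·M_1 = 6(Δ_0 - S'(0)) = -18 and h_1·M_1 + 2h_1·M_2 = 6(S'(5) - Δ_1) = -21.
Hence M_0 = -41/10, M_1 = 11/5, M_2 = -127/20.
On [0, 3], S(x) = -6 + 4·x - 41/20·x² + 7/20·x³.
With x = 3/4: S(3/4) = -5127/1280.

-4.0055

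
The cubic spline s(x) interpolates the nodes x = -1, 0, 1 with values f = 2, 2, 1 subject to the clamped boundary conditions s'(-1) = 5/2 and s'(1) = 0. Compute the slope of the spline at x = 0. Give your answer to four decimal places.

Let m_i = s''(x_i). Step sizes h_i = 1, 1; slopes of the chords Δ_i = (y_(i+1) - y_i)/h_i = 0, -1.
  1·m_0 + 4·m_1 + 1·m_2 = 6(Δ_1 - Δ_0) = -6
Clamped end conditions give two more equations: 2h_0·m_0 + h_0·m_1 = 6(Δ_0 - s'(-1)) = -15 and h_1·m_1 + 2h_1·m_2 = 6(s'(1) - Δ_1) = 6.
Forward elimination and back-substitution give m_0 = -29/4, m_1 = -1/2, m_2 = 13/4.
On [0, 1], s'(x) = b_1 + 2c_1·x + 3d_1·x² with b_1 = Δ_1 - h_1(2m_1 + m_2)/6 = -11/8, c_1 = m_1/2 = -1/4, d_1 = (m_2 - m_1)/(6h_1) = 5/8. So s'(0) = -11/8.

-1.3750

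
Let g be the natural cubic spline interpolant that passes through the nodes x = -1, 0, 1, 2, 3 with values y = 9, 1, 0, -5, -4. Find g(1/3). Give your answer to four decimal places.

0.4405

With m_i denoting the second derivative at x_i, h_i = 1, 1, 1, 1, and Δ_i = (y_(i+1) − y_i)/h_i = -8, -1, -5, 1:
  1·m_0 + 4·m_1 + 1·m_2 = 6(Δ_1 - Δ_0) = 42
  1·m_1 + 4·m_2 + 1·m_3 = 6(Δ_2 - Δ_1) = -24
  1·m_2 + 4·m_3 + 1·m_4 = 6(Δ_3 - Δ_2) = 36
Natural end conditions: m_0 = m_4 = 0.
Solving the tridiagonal system: m_0 = 0, m_1 = 381/28, m_2 = -87/7, m_3 = 339/28, m_4 = 0.
On [0, 1], g(x) = 1 - 97/28·x + 381/56·x² - 243/56·x³.
With x = 1/3: g(1/3) = 37/84.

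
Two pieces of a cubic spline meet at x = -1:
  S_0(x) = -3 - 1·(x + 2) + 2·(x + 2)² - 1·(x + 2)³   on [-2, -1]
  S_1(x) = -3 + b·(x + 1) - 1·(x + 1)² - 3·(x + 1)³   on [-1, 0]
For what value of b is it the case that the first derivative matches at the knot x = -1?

0

S_0'(x) = -1 + 4·(x + 2) - 3·(x + 2)², so S_0'(-1) = 0. On the right, S_1'(-1) = b, so b = 0.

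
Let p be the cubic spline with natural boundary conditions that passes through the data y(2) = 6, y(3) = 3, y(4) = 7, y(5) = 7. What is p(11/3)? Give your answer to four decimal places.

5.6025

Put σ_i = p'' at the i-th knot. Here h = (1, 1, 1) and Δ = (-3, 4, 0), so the interior equations h_(i-1)·σ_(i-1) + 2(h_(i-1)+h_i)·σ_i + h_i·σ_(i+1) = 6(Δ_i − Δ_(i-1)) read
  1·σ_0 + 4·σ_1 + 1·σ_2 = 6(Δ_1 - Δ_0) = 42
  1·σ_1 + 4·σ_2 + 1·σ_3 = 6(Δ_2 - Δ_1) = -24
Natural end conditions: σ_0 = σ_3 = 0.
Solving: σ_0 = 0, σ_1 = 64/5, σ_2 = -46/5, σ_3 = 0.
On [3, 4], p(x) = 3 + 19/15·(x - 3) + 32/5·(x - 3)² - 11/3·(x - 3)³.
With (x - 3) = 2/3: p(11/3) = 2269/405.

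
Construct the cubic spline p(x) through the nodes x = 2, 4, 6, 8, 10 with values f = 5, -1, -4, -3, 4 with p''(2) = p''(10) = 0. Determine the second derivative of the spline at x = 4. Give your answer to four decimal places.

0.9375

Put M_i = p'' at the i-th knot. Here h = (2, 2, 2, 2) and Δ = (-3, -3/2, 1/2, 7/2), so the interior equations h_(i-1)·M_(i-1) + 2(h_(i-1)+h_i)·M_i + h_i·M_(i+1) = 6(Δ_i − Δ_(i-1)) read
  2·M_0 + 8·M_1 + 2·M_2 = 6(Δ_1 - Δ_0) = 9
  2·M_1 + 8·M_2 + 2·M_3 = 6(Δ_2 - Δ_1) = 12
  2·M_2 + 8·M_3 + 2·M_4 = 6(Δ_3 - Δ_2) = 18
Natural end conditions: M_0 = M_4 = 0.
Hence M_0 = 0, M_1 = 15/16, M_2 = 3/4, M_3 = 33/16, M_4 = 0.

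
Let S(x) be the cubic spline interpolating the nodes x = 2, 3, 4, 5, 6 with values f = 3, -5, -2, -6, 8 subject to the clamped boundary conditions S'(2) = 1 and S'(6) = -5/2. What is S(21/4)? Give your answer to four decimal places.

-2.4812

Write M_i for S''(x_i). With h_i = 1, 1, 1, 1 and divided differences Δ_i = -8, 3, -4, 14, the continuity of S' gives the tridiagonal system
  1·M_0 + 4·M_1 + 1·M_2 = 6(Δ_1 - Δ_0) = 66
  1·M_1 + 4·M_2 + 1·M_3 = 6(Δ_2 - Δ_1) = -42
  1·M_2 + 4·M_3 + 1·M_4 = 6(Δ_3 - Δ_2) = 108
Clamped end conditions give two more equations: 2h_0·M_0 + h_0·M_1 = 6(Δ_0 - S'(2)) = -54 and h_3·M_3 + 2h_3·M_4 = 6(S'(6) - Δ_3) = -99.
Solving: M_0 = -2521/56, M_1 = 1009/28, M_2 = -265/8, M_3 = 1525/28, M_4 = -4297/56.
On [5, 6], S(x) = -6 + 967/112·(x - 5) + 1525/56·(x - 5)² - 2449/112·(x - 5)³.
With (x - 5) = 1/4: S(21/4) = -17785/7168.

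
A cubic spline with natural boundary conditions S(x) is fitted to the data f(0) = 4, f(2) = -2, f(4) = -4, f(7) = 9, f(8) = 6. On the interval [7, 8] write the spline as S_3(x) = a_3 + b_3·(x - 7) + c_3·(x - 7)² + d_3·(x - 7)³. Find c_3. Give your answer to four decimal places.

-3.7687

Let σ_i = S''(x_i). Step sizes h_i = 2, 2, 3, 1; slopes of the chords Δ_i = (y_(i+1) - y_i)/h_i = -3, -1, 13/3, -3.
  2·σ_0 + 8·σ_1 + 2·σ_2 = 6(Δ_1 - Δ_0) = 12
  2·σ_1 + 10·σ_2 + 3·σ_3 = 6(Δ_2 - Δ_1) = 32
  3·σ_2 + 8·σ_3 + 1·σ_4 = 6(Δ_3 - Δ_2) = -44
Natural end conditions: σ_0 = σ_4 = 0.
Hence σ_0 = 0, σ_1 = 19/134, σ_2 = 364/67, σ_3 = -505/67, σ_4 = 0.
On [7, 8], with S_3(x) = a_3 + b_3·(x - 7) + c_3·(x - 7)² + d_3·(x - 7)³: c_3 = σ_3/2 = -505/134, d_3 = (σ_4 - σ_3)/(6h_3) = 505/402, b_3 = Δ_3 - h_3(2σ_3 + σ_4)/6 = -98/201.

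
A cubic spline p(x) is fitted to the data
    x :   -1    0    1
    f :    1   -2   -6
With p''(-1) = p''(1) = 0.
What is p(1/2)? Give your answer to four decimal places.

Put σ_i = p'' at the i-th knot. Here h = (1, 1) and Δ = (-3, -4), so the interior equations h_(i-1)·σ_(i-1) + 2(h_(i-1)+h_i)·σ_i + h_i·σ_(i+1) = 6(Δ_i − Δ_(i-1)) read
  1·σ_0 + 4·σ_1 + 1·σ_2 = 6(Δ_1 - Δ_0) = -6
Natural end conditions: σ_0 = σ_2 = 0.
Forward elimination and back-substitution give σ_0 = 0, σ_1 = -3/2, σ_2 = 0.
On [0, 1], p(x) = -2 - 7/2·x - 3/4·x² + 1/4·x³.
With x = 1/2: p(1/2) = -125/32.

-3.9063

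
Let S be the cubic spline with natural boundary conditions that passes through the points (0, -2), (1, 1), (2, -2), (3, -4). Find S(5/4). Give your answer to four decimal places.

0.6406

Put σ_i = S'' at the i-th knot. Here h = (1, 1, 1) and Δ = (3, -3, -2), so the interior equations h_(i-1)·σ_(i-1) + 2(h_(i-1)+h_i)·σ_i + h_i·σ_(i+1) = 6(Δ_i − Δ_(i-1)) read
  1·σ_0 + 4·σ_1 + 1·σ_2 = 6(Δ_1 - Δ_0) = -36
  1·σ_1 + 4·σ_2 + 1·σ_3 = 6(Δ_2 - Δ_1) = 6
Natural end conditions: σ_0 = σ_3 = 0.
Hence σ_0 = 0, σ_1 = -10, σ_2 = 4, σ_3 = 0.
On [1, 2], S(x) = 1 - 1/3·(x - 1) - 5·(x - 1)² + 7/3·(x - 1)³.
With (x - 1) = 1/4: S(5/4) = 41/64.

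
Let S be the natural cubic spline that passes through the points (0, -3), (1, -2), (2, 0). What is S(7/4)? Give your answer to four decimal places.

Write m_i for S''(x_i). With h_i = 1, 1 and divided differences Δ_i = 1, 2, the continuity of S' gives the tridiagonal system
  1·m_0 + 4·m_1 + 1·m_2 = 6(Δ_1 - Δ_0) = 6
Natural end conditions: m_0 = m_2 = 0.
Forward elimination and back-substitution give m_0 = 0, m_1 = 3/2, m_2 = 0.
On [1, 2], S(x) = -2 + 3/2·(x - 1) + 3/4·(x - 1)² - 1/4·(x - 1)³.
With (x - 1) = 3/4: S(7/4) = -143/256.

-0.5586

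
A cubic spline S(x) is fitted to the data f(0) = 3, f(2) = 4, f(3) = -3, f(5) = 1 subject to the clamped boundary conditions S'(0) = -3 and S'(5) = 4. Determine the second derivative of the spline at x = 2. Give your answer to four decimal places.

-13.5625

Let M_i = S''(x_i). Step sizes h_i = 2, 1, 2; slopes of the chords Δ_i = (y_(i+1) - y_i)/h_i = 1/2, -7, 2.
  2·M_0 + 6·M_1 + 1·M_2 = 6(Δ_1 - Δ_0) = -45
  1·M_1 + 6·M_2 + 2·M_3 = 6(Δ_2 - Δ_1) = 54
Clamped end conditions give two more equations: 2h_0·M_0 + h_0·M_1 = 6(Δ_0 - S'(0)) = 21 and h_2·M_2 + 2h_2·M_3 = 6(S'(5) - Δ_2) = 12.
Solving the tridiagonal system: M_0 = 385/32, M_1 = -217/16, M_2 = 197/16, M_3 = -101/32.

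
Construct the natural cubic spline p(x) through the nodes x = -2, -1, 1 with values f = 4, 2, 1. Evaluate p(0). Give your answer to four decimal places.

Put σ_i = p'' at the i-th knot. Here h = (1, 2) and Δ = (-2, -1/2), so the interior equations h_(i-1)·σ_(i-1) + 2(h_(i-1)+h_i)·σ_i + h_i·σ_(i+1) = 6(Δ_i − Δ_(i-1)) read
  1·σ_0 + 6·σ_1 + 2·σ_2 = 6(Δ_1 - Δ_0) = 9
Natural end conditions: σ_0 = σ_2 = 0.
Hence σ_0 = 0, σ_1 = 3/2, σ_2 = 0.
On [-1, 1], p(x) = 2 - 3/2·(x + 1) + 3/4·(x + 1)² - 1/8·(x + 1)³.
With (x + 1) = 1: p(0) = 9/8.

1.1250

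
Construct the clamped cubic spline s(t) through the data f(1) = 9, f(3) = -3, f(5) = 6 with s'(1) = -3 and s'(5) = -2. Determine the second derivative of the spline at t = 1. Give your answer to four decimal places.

Write σ_i for s''(x_i). With h_i = 2, 2 and divided differences Δ_i = -6, 9/2, the continuity of s' gives the tridiagonal system
  2·σ_0 + 8·σ_1 + 2·σ_2 = 6(Δ_1 - Δ_0) = 63
Clamped end conditions give two more equations: 2h_0·σ_0 + h_0·σ_1 = 6(Δ_0 - s'(1)) = -18 and h_1·σ_1 + 2h_1·σ_2 = 6(s'(5) - Δ_1) = -39.
Hence σ_0 = -97/8, σ_1 = 61/4, σ_2 = -139/8.

-12.1250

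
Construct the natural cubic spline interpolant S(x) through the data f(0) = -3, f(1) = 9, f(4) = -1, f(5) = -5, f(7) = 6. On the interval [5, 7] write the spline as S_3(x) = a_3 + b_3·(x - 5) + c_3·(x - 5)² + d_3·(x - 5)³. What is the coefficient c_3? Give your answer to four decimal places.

4.4891

Write M_i for S''(x_i). With h_i = 1, 3, 1, 2 and divided differences Δ_i = 12, -10/3, -4, 11/2, the continuity of S' gives the tridiagonal system
  1·M_0 + 8·M_1 + 3·M_2 = 6(Δ_1 - Δ_0) = -92
  3·M_1 + 8·M_2 + 1·M_3 = 6(Δ_2 - Δ_1) = -4
  1·M_2 + 6·M_3 + 2·M_4 = 6(Δ_3 - Δ_2) = 57
Natural end conditions: M_0 = M_4 = 0.
Solving the tridiagonal system: M_0 = 0, M_1 = -583/46, M_2 = 72/23, M_3 = 413/46, M_4 = 0.
On [5, 7], with S_3(x) = a_3 + b_3·(x - 5) + c_3·(x - 5)² + d_3·(x - 5)³: c_3 = M_3/2 = 413/92, d_3 = (M_4 - M_3)/(6h_3) = -413/552, b_3 = Δ_3 - h_3(2M_3 + M_4)/6 = -67/138.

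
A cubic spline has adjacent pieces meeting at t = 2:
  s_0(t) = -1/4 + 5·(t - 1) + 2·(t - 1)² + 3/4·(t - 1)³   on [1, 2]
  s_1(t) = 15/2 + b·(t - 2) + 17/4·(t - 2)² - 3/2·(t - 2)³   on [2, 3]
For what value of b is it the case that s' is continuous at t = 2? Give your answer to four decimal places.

11.2500

s_0'(t) = 5 + 4·(t - 1) + 9/4·(t - 1)², so s_0'(2) = 45/4. On the right, s_1'(2) = b, so b = 45/4.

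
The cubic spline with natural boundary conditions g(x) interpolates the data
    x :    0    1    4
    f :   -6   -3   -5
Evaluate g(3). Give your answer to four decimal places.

-3.1111

With M_i denoting the second derivative at x_i, h_i = 1, 3, and Δ_i = (y_(i+1) − y_i)/h_i = 3, -2/3:
  1·M_0 + 8·M_1 + 3·M_2 = 6(Δ_1 - Δ_0) = -22
Natural end conditions: M_0 = M_2 = 0.
Hence M_0 = 0, M_1 = -11/4, M_2 = 0.
On [1, 4], g(x) = -3 + 25/12·(x - 1) - 11/8·(x - 1)² + 11/72·(x - 1)³.
With (x - 1) = 2: g(3) = -28/9.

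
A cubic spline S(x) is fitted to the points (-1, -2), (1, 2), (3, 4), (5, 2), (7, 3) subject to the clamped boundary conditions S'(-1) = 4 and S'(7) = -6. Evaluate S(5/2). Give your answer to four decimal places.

With σ_i denoting the second derivative at x_i, h_i = 2, 2, 2, 2, and Δ_i = (y_(i+1) − y_i)/h_i = 2, 1, -1, 1/2:
  2·σ_0 + 8·σ_1 + 2·σ_2 = 6(Δ_1 - Δ_0) = -6
  2·σ_1 + 8·σ_2 + 2·σ_3 = 6(Δ_2 - Δ_1) = -12
  2·σ_2 + 8·σ_3 + 2·σ_4 = 6(Δ_3 - Δ_2) = 9
Clamped end conditions give two more equations: 2h_0·σ_0 + h_0·σ_1 = 6(Δ_0 - S'(-1)) = -12 and h_3·σ_3 + 2h_3·σ_4 = 6(S'(7) - Δ_3) = -39.
Forward elimination and back-substitution give σ_0 = -383/112, σ_1 = 47/56, σ_2 = -47/16, σ_3 = 275/56, σ_4 = -1367/112.
On [1, 3], S(x) = 2 + 159/112·(x - 1) + 47/112·(x - 1)² - 141/448·(x - 1)³.
With (x - 1) = 3/2: S(5/2) = 14377/3584.

4.0114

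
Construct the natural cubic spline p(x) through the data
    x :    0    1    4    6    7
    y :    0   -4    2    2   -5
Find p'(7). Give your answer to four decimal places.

-8.0888

Let M_i = p''(x_i). Step sizes h_i = 1, 3, 2, 1; slopes of the chords Δ_i = (y_(i+1) - y_i)/h_i = -4, 2, 0, -7.
  1·M_0 + 8·M_1 + 3·M_2 = 6(Δ_1 - Δ_0) = 36
  3·M_1 + 10·M_2 + 2·M_3 = 6(Δ_2 - Δ_1) = -12
  2·M_2 + 6·M_3 + 1·M_4 = 6(Δ_3 - Δ_2) = -42
Natural end conditions: M_0 = M_4 = 0.
Forward elimination and back-substitution give M_0 = 0, M_1 = 990/197, M_2 = -276/197, M_3 = -1287/197, M_4 = 0.
On [6, 7], p'(x) = b_3 + 2c_3·(x - 6) + 3d_3·(x - 6)² with b_3 = Δ_3 - h_3(2M_3 + M_4)/6 = -950/197, c_3 = M_3/2 = -1287/394, d_3 = (M_4 - M_3)/(6h_3) = 429/394. So p'(7) = -3187/394.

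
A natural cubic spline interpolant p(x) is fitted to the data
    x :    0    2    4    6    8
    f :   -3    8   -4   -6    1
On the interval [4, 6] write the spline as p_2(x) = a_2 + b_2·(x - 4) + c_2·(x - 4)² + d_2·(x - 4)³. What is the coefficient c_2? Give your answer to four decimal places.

Let M_i = p''(x_i). Step sizes h_i = 2, 2, 2, 2; slopes of the chords Δ_i = (y_(i+1) - y_i)/h_i = 11/2, -6, -1, 7/2.
  2·M_0 + 8·M_1 + 2·M_2 = 6(Δ_1 - Δ_0) = -69
  2·M_1 + 8·M_2 + 2·M_3 = 6(Δ_2 - Δ_1) = 30
  2·M_2 + 8·M_3 + 2·M_4 = 6(Δ_3 - Δ_2) = 27
Natural end conditions: M_0 = M_4 = 0.
Solving: M_0 = 0, M_1 = -141/14, M_2 = 81/14, M_3 = 27/14, M_4 = 0.
On [4, 6], with p_2(x) = a_2 + b_2·(x - 4) + c_2·(x - 4)² + d_2·(x - 4)³: c_2 = M_2/2 = 81/28, d_2 = (M_3 - M_2)/(6h_2) = -9/28, b_2 = Δ_2 - h_2(2M_2 + M_3)/6 = -11/2.

2.8929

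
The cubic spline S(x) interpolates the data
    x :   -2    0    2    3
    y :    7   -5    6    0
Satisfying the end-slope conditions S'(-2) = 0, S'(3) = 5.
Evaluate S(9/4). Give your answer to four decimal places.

4.1158

Let M_i = S''(x_i). Step sizes h_i = 2, 2, 1; slopes of the chords Δ_i = (y_(i+1) - y_i)/h_i = -6, 11/2, -6.
  2·M_0 + 8·M_1 + 2·M_2 = 6(Δ_1 - Δ_0) = 69
  2·M_1 + 6·M_2 + 1·M_3 = 6(Δ_2 - Δ_1) = -69
Clamped end conditions give two more equations: 2h_0·M_0 + h_0·M_1 = 6(Δ_0 - S'(-2)) = -36 and h_2·M_2 + 2h_2·M_3 = 6(S'(3) - Δ_2) = 66.
Forward elimination and back-substitution give M_0 = -869/46, M_1 = 455/23, M_2 = -592/23, M_3 = 1055/23.
On [2, 3], S(x) = 6 - 233/46·(x - 2) - 296/23·(x - 2)² + 549/46·(x - 2)³.
With (x - 2) = 1/4: S(9/4) = 12117/2944.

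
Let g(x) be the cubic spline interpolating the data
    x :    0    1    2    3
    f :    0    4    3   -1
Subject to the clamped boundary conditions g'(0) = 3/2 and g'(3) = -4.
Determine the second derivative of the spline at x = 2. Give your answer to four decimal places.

Let σ_i = g''(x_i). Step sizes h_i = 1, 1, 1; slopes of the chords Δ_i = (y_(i+1) - y_i)/h_i = 4, -1, -4.
  1·σ_0 + 4·σ_1 + 1·σ_2 = 6(Δ_1 - Δ_0) = -30
  1·σ_1 + 4·σ_2 + 1·σ_3 = 6(Δ_2 - Δ_1) = -18
Clamped end conditions give two more equations: 2h_0·σ_0 + h_0·σ_1 = 6(Δ_0 - g'(0)) = 15 and h_2·σ_2 + 2h_2·σ_3 = 6(g'(3) - Δ_2) = 0.
Forward elimination and back-substitution give σ_0 = 188/15, σ_1 = -151/15, σ_2 = -34/15, σ_3 = 17/15.

-2.2667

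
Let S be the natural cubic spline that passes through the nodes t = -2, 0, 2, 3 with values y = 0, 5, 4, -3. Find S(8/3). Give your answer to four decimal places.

Write M_i for S''(x_i). With h_i = 2, 2, 1 and divided differences Δ_i = 5/2, -1/2, -7, the continuity of S' gives the tridiagonal system
  2·M_0 + 8·M_1 + 2·M_2 = 6(Δ_1 - Δ_0) = -18
  2·M_1 + 6·M_2 + 1·M_3 = 6(Δ_2 - Δ_1) = -39
Natural end conditions: M_0 = M_3 = 0.
Forward elimination and back-substitution give M_0 = 0, M_1 = -15/22, M_2 = -69/11, M_3 = 0.
On [2, 3], S(t) = 4 - 54/11·(t - 2) - 69/22·(t - 2)² + 23/22·(t - 2)³.
With (t - 2) = 2/3: S(8/3) = -106/297.

-0.3569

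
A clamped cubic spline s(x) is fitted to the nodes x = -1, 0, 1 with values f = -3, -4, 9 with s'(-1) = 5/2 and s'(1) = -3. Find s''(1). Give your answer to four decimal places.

Write m_i for s''(x_i). With h_i = 1, 1 and divided differences Δ_i = -1, 13, the continuity of s' gives the tridiagonal system
  1·m_0 + 4·m_1 + 1·m_2 = 6(Δ_1 - Δ_0) = 84
Clamped end conditions give two more equations: 2h_0·m_0 + h_0·m_1 = 6(Δ_0 - s'(-1)) = -21 and h_1·m_1 + 2h_1·m_2 = 6(s'(1) - Δ_1) = -96.
Solving the tridiagonal system: m_0 = -137/4, m_1 = 95/2, m_2 = -287/4.

-71.7500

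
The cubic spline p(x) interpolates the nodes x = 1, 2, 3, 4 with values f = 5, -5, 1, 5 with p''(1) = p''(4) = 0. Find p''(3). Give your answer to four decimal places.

With m_i denoting the second derivative at x_i, h_i = 1, 1, 1, and Δ_i = (y_(i+1) − y_i)/h_i = -10, 6, 4:
  1·m_0 + 4·m_1 + 1·m_2 = 6(Δ_1 - Δ_0) = 96
  1·m_1 + 4·m_2 + 1·m_3 = 6(Δ_2 - Δ_1) = -12
Natural end conditions: m_0 = m_3 = 0.
Solving the tridiagonal system: m_0 = 0, m_1 = 132/5, m_2 = -48/5, m_3 = 0.

-9.6000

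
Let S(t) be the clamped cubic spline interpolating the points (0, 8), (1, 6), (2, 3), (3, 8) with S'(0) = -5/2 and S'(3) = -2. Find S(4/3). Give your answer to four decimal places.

4.4296

Let σ_i = S''(x_i). Step sizes h_i = 1, 1, 1; slopes of the chords Δ_i = (y_(i+1) - y_i)/h_i = -2, -3, 5.
  1·σ_0 + 4·σ_1 + 1·σ_2 = 6(Δ_1 - Δ_0) = -6
  1·σ_1 + 4·σ_2 + 1·σ_3 = 6(Δ_2 - Δ_1) = 48
Clamped end conditions give two more equations: 2h_0·σ_0 + h_0·σ_1 = 6(Δ_0 - S'(0)) = 3 and h_2·σ_2 + 2h_2·σ_3 = 6(S'(3) - Δ_2) = -42.
Solving: σ_0 = 86/15, σ_1 = -127/15, σ_2 = 332/15, σ_3 = -481/15.
On [1, 2], S(t) = 6 - 58/15·(t - 1) - 127/30·(t - 1)² + 51/10·(t - 1)³.
With (t - 1) = 1/3: S(4/3) = 598/135.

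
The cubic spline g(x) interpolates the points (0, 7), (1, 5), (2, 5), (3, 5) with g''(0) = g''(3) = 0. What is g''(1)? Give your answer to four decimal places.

With m_i denoting the second derivative at x_i, h_i = 1, 1, 1, and Δ_i = (y_(i+1) − y_i)/h_i = -2, 0, 0:
  1·m_0 + 4·m_1 + 1·m_2 = 6(Δ_1 - Δ_0) = 12
  1·m_1 + 4·m_2 + 1·m_3 = 6(Δ_2 - Δ_1) = 0
Natural end conditions: m_0 = m_3 = 0.
Hence m_0 = 0, m_1 = 16/5, m_2 = -4/5, m_3 = 0.

3.2000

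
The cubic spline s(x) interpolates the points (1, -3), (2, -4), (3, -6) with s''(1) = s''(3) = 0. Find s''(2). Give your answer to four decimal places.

With M_i denoting the second derivative at x_i, h_i = 1, 1, and Δ_i = (y_(i+1) − y_i)/h_i = -1, -2:
  1·M_0 + 4·M_1 + 1·M_2 = 6(Δ_1 - Δ_0) = -6
Natural end conditions: M_0 = M_2 = 0.
Solving: M_0 = 0, M_1 = -3/2, M_2 = 0.

-1.5000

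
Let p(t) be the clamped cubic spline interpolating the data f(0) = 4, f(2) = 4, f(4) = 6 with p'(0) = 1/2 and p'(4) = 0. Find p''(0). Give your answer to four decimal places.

-1.6250

Put σ_i = p'' at the i-th knot. Here h = (2, 2) and Δ = (0, 1), so the interior equations h_(i-1)·σ_(i-1) + 2(h_(i-1)+h_i)·σ_i + h_i·σ_(i+1) = 6(Δ_i − Δ_(i-1)) read
  2·σ_0 + 8·σ_1 + 2·σ_2 = 6(Δ_1 - Δ_0) = 6
Clamped end conditions give two more equations: 2h_0·σ_0 + h_0·σ_1 = 6(Δ_0 - p'(0)) = -3 and h_1·σ_1 + 2h_1·σ_2 = 6(p'(4) - Δ_1) = -6.
Forward elimination and back-substitution give σ_0 = -13/8, σ_1 = 7/4, σ_2 = -19/8.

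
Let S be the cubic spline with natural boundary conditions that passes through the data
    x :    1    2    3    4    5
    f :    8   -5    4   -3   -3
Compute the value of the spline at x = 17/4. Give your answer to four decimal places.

With M_i denoting the second derivative at x_i, h_i = 1, 1, 1, 1, and Δ_i = (y_(i+1) − y_i)/h_i = -13, 9, -7, 0:
  1·M_0 + 4·M_1 + 1·M_2 = 6(Δ_1 - Δ_0) = 132
  1·M_1 + 4·M_2 + 1·M_3 = 6(Δ_2 - Δ_1) = -96
  1·M_2 + 4·M_3 + 1·M_4 = 6(Δ_3 - Δ_2) = 42
Natural end conditions: M_0 = M_4 = 0.
Forward elimination and back-substitution give M_0 = 0, M_1 = 1203/28, M_2 = -279/7, M_3 = 573/28, M_4 = 0.
On [4, 5], S(x) = -3 - 191/28·(x - 4) + 573/56·(x - 4)² - 191/56·(x - 4)³.
With (x - 4) = 1/4: S(17/4) = -2109/512.

-4.1191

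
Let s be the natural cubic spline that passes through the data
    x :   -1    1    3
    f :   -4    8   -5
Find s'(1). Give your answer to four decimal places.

Write m_i for s''(x_i). With h_i = 2, 2 and divided differences Δ_i = 6, -13/2, the continuity of s' gives the tridiagonal system
  2·m_0 + 8·m_1 + 2·m_2 = 6(Δ_1 - Δ_0) = -75
Natural end conditions: m_0 = m_2 = 0.
Hence m_0 = 0, m_1 = -75/8, m_2 = 0.
On [1, 3], s'(x) = b_1 + 2c_1·(x - 1) + 3d_1·(x - 1)² with b_1 = Δ_1 - h_1(2m_1 + m_2)/6 = -1/4, c_1 = m_1/2 = -75/16, d_1 = (m_2 - m_1)/(6h_1) = 25/32. So s'(1) = -1/4.

-0.2500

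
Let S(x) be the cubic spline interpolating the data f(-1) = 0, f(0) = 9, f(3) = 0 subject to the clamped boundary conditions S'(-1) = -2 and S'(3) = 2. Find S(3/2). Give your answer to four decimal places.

7.3125

Write m_i for S''(x_i). With h_i = 1, 3 and divided differences Δ_i = 9, -3, the continuity of S' gives the tridiagonal system
  1·m_0 + 8·m_1 + 3·m_2 = 6(Δ_1 - Δ_0) = -72
Clamped end conditions give two more equations: 2h_0·m_0 + h_0·m_1 = 6(Δ_0 - S'(-1)) = 66 and h_1·m_1 + 2h_1·m_2 = 6(S'(3) - Δ_1) = 30.
Forward elimination and back-substitution give m_0 = 43, m_1 = -20, m_2 = 15.
On [0, 3], S(x) = 9 + 19/2·x - 10·x² + 35/18·x³.
With x = 3/2: S(3/2) = 117/16.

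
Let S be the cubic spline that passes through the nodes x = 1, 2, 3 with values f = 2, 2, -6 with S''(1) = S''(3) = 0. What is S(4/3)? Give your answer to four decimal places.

2.5926

With m_i denoting the second derivative at x_i, h_i = 1, 1, and Δ_i = (y_(i+1) − y_i)/h_i = 0, -8:
  1·m_0 + 4·m_1 + 1·m_2 = 6(Δ_1 - Δ_0) = -48
Natural end conditions: m_0 = m_2 = 0.
Forward elimination and back-substitution give m_0 = 0, m_1 = -12, m_2 = 0.
On [1, 2], S(x) = 2 + 2·(x - 1) + 0·(x - 1)² - 2·(x - 1)³.
With (x - 1) = 1/3: S(4/3) = 70/27.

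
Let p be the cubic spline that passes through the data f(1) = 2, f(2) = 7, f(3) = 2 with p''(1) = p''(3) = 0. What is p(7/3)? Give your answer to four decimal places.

6.2593

Put σ_i = p'' at the i-th knot. Here h = (1, 1) and Δ = (5, -5), so the interior equations h_(i-1)·σ_(i-1) + 2(h_(i-1)+h_i)·σ_i + h_i·σ_(i+1) = 6(Δ_i − Δ_(i-1)) read
  1·σ_0 + 4·σ_1 + 1·σ_2 = 6(Δ_1 - Δ_0) = -60
Natural end conditions: σ_0 = σ_2 = 0.
Solving the tridiagonal system: σ_0 = 0, σ_1 = -15, σ_2 = 0.
On [2, 3], p(x) = 7 + 0·(x - 2) - 15/2·(x - 2)² + 5/2·(x - 2)³.
With (x - 2) = 1/3: p(7/3) = 169/27.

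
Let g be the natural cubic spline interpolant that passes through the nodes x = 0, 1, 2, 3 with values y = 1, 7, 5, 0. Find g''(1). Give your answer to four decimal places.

-11.6000

Put M_i = g'' at the i-th knot. Here h = (1, 1, 1) and Δ = (6, -2, -5), so the interior equations h_(i-1)·M_(i-1) + 2(h_(i-1)+h_i)·M_i + h_i·M_(i+1) = 6(Δ_i − Δ_(i-1)) read
  1·M_0 + 4·M_1 + 1·M_2 = 6(Δ_1 - Δ_0) = -48
  1·M_1 + 4·M_2 + 1·M_3 = 6(Δ_2 - Δ_1) = -18
Natural end conditions: M_0 = M_3 = 0.
Forward elimination and back-substitution give M_0 = 0, M_1 = -58/5, M_2 = -8/5, M_3 = 0.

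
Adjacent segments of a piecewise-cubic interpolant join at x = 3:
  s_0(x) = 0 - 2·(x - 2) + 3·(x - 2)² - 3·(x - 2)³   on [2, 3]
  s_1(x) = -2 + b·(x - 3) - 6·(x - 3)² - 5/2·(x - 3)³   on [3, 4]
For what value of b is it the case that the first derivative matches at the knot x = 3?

-5

s_0'(x) = -2 + 6·(x - 2) - 9·(x - 2)², so s_0'(3) = -5. On the right, s_1'(3) = b, so b = -5.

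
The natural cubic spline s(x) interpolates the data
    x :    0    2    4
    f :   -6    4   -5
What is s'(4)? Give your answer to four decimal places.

-6.8750

Put m_i = s'' at the i-th knot. Here h = (2, 2) and Δ = (5, -9/2), so the interior equations h_(i-1)·m_(i-1) + 2(h_(i-1)+h_i)·m_i + h_i·m_(i+1) = 6(Δ_i − Δ_(i-1)) read
  2·m_0 + 8·m_1 + 2·m_2 = 6(Δ_1 - Δ_0) = -57
Natural end conditions: m_0 = m_2 = 0.
Hence m_0 = 0, m_1 = -57/8, m_2 = 0.
On [2, 4], s'(x) = b_1 + 2c_1·(x - 2) + 3d_1·(x - 2)² with b_1 = Δ_1 - h_1(2m_1 + m_2)/6 = 1/4, c_1 = m_1/2 = -57/16, d_1 = (m_2 - m_1)/(6h_1) = 19/32. So s'(4) = -55/8.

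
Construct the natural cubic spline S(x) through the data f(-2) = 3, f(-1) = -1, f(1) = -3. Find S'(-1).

With M_i denoting the second derivative at x_i, h_i = 1, 2, and Δ_i = (y_(i+1) − y_i)/h_i = -4, -1:
  1·M_0 + 6·M_1 + 2·M_2 = 6(Δ_1 - Δ_0) = 18
Natural end conditions: M_0 = M_2 = 0.
Solving: M_0 = 0, M_1 = 3, M_2 = 0.
On [-1, 1], S'(x) = b_1 + 2c_1·(x + 1) + 3d_1·(x + 1)² with b_1 = Δ_1 - h_1(2M_1 + M_2)/6 = -3, c_1 = M_1/2 = 3/2, d_1 = (M_2 - M_1)/(6h_1) = -1/4. So S'(-1) = -3.

-3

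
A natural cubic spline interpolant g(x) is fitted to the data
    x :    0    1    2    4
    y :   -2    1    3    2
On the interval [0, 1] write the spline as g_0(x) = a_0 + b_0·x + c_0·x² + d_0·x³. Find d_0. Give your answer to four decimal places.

-0.1522

With M_i denoting the second derivative at x_i, h_i = 1, 1, 2, and Δ_i = (y_(i+1) − y_i)/h_i = 3, 2, -1/2:
  1·M_0 + 4·M_1 + 1·M_2 = 6(Δ_1 - Δ_0) = -6
  1·M_1 + 6·M_2 + 2·M_3 = 6(Δ_2 - Δ_1) = -15
Natural end conditions: M_0 = M_3 = 0.
Forward elimination and back-substitution give M_0 = 0, M_1 = -21/23, M_2 = -54/23, M_3 = 0.
On [0, 1], with g_0(x) = a_0 + b_0·x + c_0·x² + d_0·x³: c_0 = M_0/2 = 0, d_0 = (M_1 - M_0)/(6h_0) = -7/46, b_0 = Δ_0 - h_0(2M_0 + M_1)/6 = 145/46.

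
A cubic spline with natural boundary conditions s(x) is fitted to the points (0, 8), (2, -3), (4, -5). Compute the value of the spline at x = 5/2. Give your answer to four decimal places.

Write M_i for s''(x_i). With h_i = 2, 2 and divided differences Δ_i = -11/2, -1, the continuity of s' gives the tridiagonal system
  2·M_0 + 8·M_1 + 2·M_2 = 6(Δ_1 - Δ_0) = 27
Natural end conditions: M_0 = M_2 = 0.
Forward elimination and back-substitution give M_0 = 0, M_1 = 27/8, M_2 = 0.
On [2, 4], s(x) = -3 - 13/4·(x - 2) + 27/16·(x - 2)² - 9/32·(x - 2)³.
With (x - 2) = 1/2: s(5/2) = -1085/256.

-4.2383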